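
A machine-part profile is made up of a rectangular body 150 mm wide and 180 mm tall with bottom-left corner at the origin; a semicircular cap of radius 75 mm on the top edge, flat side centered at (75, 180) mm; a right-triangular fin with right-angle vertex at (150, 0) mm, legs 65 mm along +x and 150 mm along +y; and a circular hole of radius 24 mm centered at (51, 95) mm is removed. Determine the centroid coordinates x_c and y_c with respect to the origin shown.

rectangular body: A = 150 × 180 = 27000.00, centroid at (75.00, 90.00).
semicircular top: A = ½π·75² = 8835.73, centroid at (75.00, 211.83).
triangular fin: A = ½·65·150 = 4875.00, centroid at (171.67, 50.00).
hole: A = −π·24² = -1809.56, centroid at (51.00, 95.00).
ΣA = 38901.17 mm², ΣAx_c = 3432267.27 mm³, ΣAy_c = 4373523.33 mm³.
x_c = 3432267.27/38901.17 = 88.23 mm; y_c = 4373523.33/38901.17 = 112.43 mm.

x_c = 88.23 mm, y_c = 112.43 mm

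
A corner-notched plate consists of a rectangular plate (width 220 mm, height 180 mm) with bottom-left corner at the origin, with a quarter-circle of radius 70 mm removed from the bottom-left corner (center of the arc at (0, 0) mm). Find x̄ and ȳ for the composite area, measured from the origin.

x̄ = 118.64 mm, ȳ = 96.49 mm

plate: A = 220 × 180 = 39600.00, centroid at (110.00, 90.00).
removed quarter-circle: A = −¼π·70² = -3848.45, centroid at (29.71, 29.71).
ΣA = 35751.55 mm²
ΣAx̄ = (39600.00)(110.00) + (-3848.45)(29.71) = 4241666.67 mm³
ΣAȳ = (39600.00)(90.00) + (-3848.45)(29.71) = 3449666.67 mm³
x̄ = 4241666.67 / 35751.55 = 118.64 mm
ȳ = 3449666.67 / 35751.55 = 96.49 mm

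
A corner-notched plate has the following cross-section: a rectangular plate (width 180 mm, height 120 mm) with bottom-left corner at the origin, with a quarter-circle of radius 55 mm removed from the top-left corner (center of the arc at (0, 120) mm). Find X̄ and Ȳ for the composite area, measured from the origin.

plate: A = 180 × 120 = 21600.00, centroid at (90.00, 60.00).
removed quarter-circle: A = −¼π·55² = -2375.83, centroid at (23.34, 96.66).
ΣA = 19224.17 mm², ΣAX̄ = 1888541.67 mm³, ΣAȲ = 1066358.80 mm³.
X̄ = 1888541.67/19224.17 = 98.24 mm; Ȳ = 1066358.80/19224.17 = 55.47 mm.

X̄ = 98.24 mm, Ȳ = 55.47 mm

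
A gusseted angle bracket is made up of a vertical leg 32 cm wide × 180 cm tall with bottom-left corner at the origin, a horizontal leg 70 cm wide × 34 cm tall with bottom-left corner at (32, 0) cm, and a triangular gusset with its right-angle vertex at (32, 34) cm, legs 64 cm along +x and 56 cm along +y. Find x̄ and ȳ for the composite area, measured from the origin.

x̄ = 34.96 cm, ȳ = 65.77 cm

vertical leg: A = 32 × 180 = 5760.00, centroid at (16.00, 90.00).
horizontal leg: A = 70 × 34 = 2380.00, centroid at (67.00, 17.00).
gusset: A = ½·64·56 = 1792.00, centroid at (53.33, 52.67).
ΣA = 9932.00 cm², ΣAx̄ = 347193.33 cm³, ΣAȳ = 653238.67 cm³.
x̄ = 347193.33/9932.00 = 34.96 cm; ȳ = 653238.67/9932.00 = 65.77 cm.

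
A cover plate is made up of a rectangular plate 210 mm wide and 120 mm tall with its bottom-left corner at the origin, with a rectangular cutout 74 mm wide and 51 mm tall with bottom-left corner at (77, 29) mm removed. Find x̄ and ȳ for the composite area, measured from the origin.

plate: A = 210 × 120 = 25200.00, centroid at (105.00, 60.00).
hole: A = −(74 × 51) = -3774.00, centroid at (114.00, 54.50).
ΣA = 21426.00 mm², ΣAx̄ = 2215764.00 mm³, ΣAȳ = 1306317.00 mm³.
x̄ = 2215764.00/21426.00 = 103.41 mm; ȳ = 1306317.00/21426.00 = 60.97 mm.

x̄ = 103.41 mm, ȳ = 60.97 mm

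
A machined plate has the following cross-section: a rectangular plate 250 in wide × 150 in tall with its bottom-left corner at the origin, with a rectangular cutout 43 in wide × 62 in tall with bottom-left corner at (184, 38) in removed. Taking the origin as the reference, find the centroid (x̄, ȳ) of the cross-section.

x̄ = 118.84 in, ȳ = 75.46 in

plate: A = 250 × 150 = 37500.00, centroid at (125.00, 75.00).
hole: A = −(43 × 62) = -2666.00, centroid at (205.50, 69.00).
ΣA = 34834.00 in², ΣAx̄ = 4139637.00 in³, ΣAȳ = 2628546.00 in³.
x̄ = 4139637.00/34834.00 = 118.84 in; ȳ = 2628546.00/34834.00 = 75.46 in.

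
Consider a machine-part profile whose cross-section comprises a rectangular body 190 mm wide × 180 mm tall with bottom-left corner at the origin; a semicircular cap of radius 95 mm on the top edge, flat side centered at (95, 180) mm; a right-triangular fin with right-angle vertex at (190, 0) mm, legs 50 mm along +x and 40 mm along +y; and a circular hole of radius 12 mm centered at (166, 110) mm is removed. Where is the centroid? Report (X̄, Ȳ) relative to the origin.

X̄ = 96.63 mm, Ȳ = 126.01 mm

Part | A | x̄ᵢ | ȳᵢ | A·x̄ᵢ | A·ȳᵢ
rectangular body | 34200.00 | 95.00 | 90.00 | 3249000.00 | 3078000.00
semicircular top | 14176.44 | 95.00 | 220.32 | 1346761.50 | 3123341.97
triangular fin | 1000.00 | 206.67 | 13.33 | 206666.67 | 13333.33
hole | -452.39 | 166.00 | 110.00 | -75096.63 | -49762.83
Σ | 48924.05 |  |  | 4727331.54 | 6164912.47
X̄ = 4727331.54 / 48924.05 = 96.63 mm
Ȳ = 6164912.47 / 48924.05 = 126.01 mm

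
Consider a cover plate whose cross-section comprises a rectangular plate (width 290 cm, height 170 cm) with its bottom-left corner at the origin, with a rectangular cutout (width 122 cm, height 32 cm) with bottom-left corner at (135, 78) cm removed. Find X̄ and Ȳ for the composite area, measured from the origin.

X̄ = 140.61 cm, Ȳ = 84.23 cm

plate: A = 290 × 170 = 49300.00, centroid at (145.00, 85.00).
hole: A = −(122 × 32) = -3904.00, centroid at (196.00, 94.00).
ΣA = 45396.00 cm², ΣAX̄ = 6383316.00 cm³, ΣAȲ = 3823524.00 cm³.
X̄ = 6383316.00/45396.00 = 140.61 cm; Ȳ = 3823524.00/45396.00 = 84.23 cm.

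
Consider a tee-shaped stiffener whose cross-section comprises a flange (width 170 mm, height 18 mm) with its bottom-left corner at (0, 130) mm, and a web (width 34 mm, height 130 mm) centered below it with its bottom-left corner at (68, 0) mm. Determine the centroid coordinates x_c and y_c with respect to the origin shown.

x_c = 85.00 mm, y_c = 95.27 mm

web: A = 34 × 130 = 4420.00, centroid at (85.00, 65.00).
flange: A = 170 × 18 = 3060.00, centroid at (85.00, 139.00).
ΣA = 7480.00 mm², ΣAx_c = 635800.00 mm³, ΣAy_c = 712640.00 mm³.
x_c = 635800.00/7480.00 = 85.00 mm; y_c = 712640.00/7480.00 = 95.27 mm.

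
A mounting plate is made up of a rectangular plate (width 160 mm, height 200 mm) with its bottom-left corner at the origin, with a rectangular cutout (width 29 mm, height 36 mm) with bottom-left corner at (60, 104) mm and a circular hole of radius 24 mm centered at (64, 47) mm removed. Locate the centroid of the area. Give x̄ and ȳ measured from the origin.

plate: A = 160 × 200 = 32000.00, centroid at (80.00, 100.00).
hole 1: A = −(29 × 36) = -1044.00, centroid at (74.50, 122.00).
hole 2: A = −π·24² = -1809.56, centroid at (64.00, 47.00).
ΣA = 29146.44 mm², ΣAx̄ = 2366410.33 mm³, ΣAȳ = 2987582.80 mm³.
x̄ = 2366410.33/29146.44 = 81.19 mm; ȳ = 2987582.80/29146.44 = 102.50 mm.

x̄ = 81.19 mm, ȳ = 102.50 mm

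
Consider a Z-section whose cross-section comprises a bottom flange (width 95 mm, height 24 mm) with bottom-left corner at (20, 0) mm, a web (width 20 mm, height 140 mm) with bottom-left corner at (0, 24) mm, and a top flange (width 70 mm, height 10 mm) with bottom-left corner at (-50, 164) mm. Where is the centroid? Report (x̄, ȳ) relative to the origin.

bottom flange: A = 95 × 24 = 2280.00, centroid at (67.50, 12.00).
web: A = 20 × 140 = 2800.00, centroid at (10.00, 94.00).
top flange: A = 70 × 10 = 700.00, centroid at (-15.00, 169.00).
ΣA = 5780.00 mm², ΣAx̄ = 171400.00 mm³, ΣAȳ = 408860.00 mm³.
x̄ = 171400.00/5780.00 = 29.65 mm; ȳ = 408860.00/5780.00 = 70.74 mm.

x̄ = 29.65 mm, ȳ = 70.74 mm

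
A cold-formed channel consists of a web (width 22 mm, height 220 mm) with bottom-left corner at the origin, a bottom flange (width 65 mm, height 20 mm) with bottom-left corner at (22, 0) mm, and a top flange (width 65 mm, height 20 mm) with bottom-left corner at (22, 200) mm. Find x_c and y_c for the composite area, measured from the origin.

x_c = 26.20 mm, y_c = 110.00 mm

web: A = 22 × 220 = 4840.00, centroid at (11.00, 110.00).
bottom flange: A = 65 × 20 = 1300.00, centroid at (54.50, 10.00).
top flange: A = 65 × 20 = 1300.00, centroid at (54.50, 210.00).
ΣA = 7440.00 mm²
ΣAx_c = (4840.00)(11.00) + (1300.00)(54.50) + (1300.00)(54.50) = 194940.00 mm³
ΣAy_c = (4840.00)(110.00) + (1300.00)(10.00) + (1300.00)(210.00) = 818400.00 mm³
x_c = 194940.00 / 7440.00 = 26.20 mm
y_c = 818400.00 / 7440.00 = 110.00 mm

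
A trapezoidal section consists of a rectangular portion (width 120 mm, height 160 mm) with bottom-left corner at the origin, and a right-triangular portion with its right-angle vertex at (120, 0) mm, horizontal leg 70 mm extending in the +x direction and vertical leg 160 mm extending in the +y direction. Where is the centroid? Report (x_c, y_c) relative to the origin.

x_c = 78.82 mm, y_c = 73.98 mm

rectangular portion: A = 120 × 160 = 19200.00, centroid at (60.00, 80.00).
triangular portion: A = ½·70·160 = 5600.00, centroid at (143.33, 53.33).
ΣA = 24800.00 mm²
ΣAx_c = (19200.00)(60.00) + (5600.00)(143.33) = 1954666.67 mm³
ΣAy_c = (19200.00)(80.00) + (5600.00)(53.33) = 1834666.67 mm³
x_c = 1954666.67 / 24800.00 = 78.82 mm
y_c = 1834666.67 / 24800.00 = 73.98 mm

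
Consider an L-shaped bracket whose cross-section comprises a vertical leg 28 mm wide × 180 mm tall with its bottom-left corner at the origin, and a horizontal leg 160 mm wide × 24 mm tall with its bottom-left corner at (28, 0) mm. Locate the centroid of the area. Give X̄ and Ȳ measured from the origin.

vertical leg: A = 28 × 180 = 5040.00, centroid at (14.00, 90.00).
horizontal leg: A = 160 × 24 = 3840.00, centroid at (108.00, 12.00).
ΣA = 8880.00 mm², ΣAX̄ = 485280.00 mm³, ΣAȲ = 499680.00 mm³.
X̄ = 485280.00/8880.00 = 54.65 mm; Ȳ = 499680.00/8880.00 = 56.27 mm.

X̄ = 54.65 mm, Ȳ = 56.27 mm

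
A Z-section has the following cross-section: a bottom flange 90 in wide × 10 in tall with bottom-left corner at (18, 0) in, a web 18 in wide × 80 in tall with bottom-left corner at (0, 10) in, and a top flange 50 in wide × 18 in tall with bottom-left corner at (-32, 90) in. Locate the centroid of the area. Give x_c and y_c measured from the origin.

Part | A | x̄ᵢ | ȳᵢ | A·x̄ᵢ | A·ȳᵢ
bottom flange | 900.00 | 63.00 | 5.00 | 56700.00 | 4500.00
web | 1440.00 | 9.00 | 50.00 | 12960.00 | 72000.00
top flange | 900.00 | -7.00 | 99.00 | -6300.00 | 89100.00
Σ | 3240.00 |  |  | 63360.00 | 165600.00
x_c = 63360.00 / 3240.00 = 19.56 in
y_c = 165600.00 / 3240.00 = 51.11 in

x_c = 19.56 in, y_c = 51.11 in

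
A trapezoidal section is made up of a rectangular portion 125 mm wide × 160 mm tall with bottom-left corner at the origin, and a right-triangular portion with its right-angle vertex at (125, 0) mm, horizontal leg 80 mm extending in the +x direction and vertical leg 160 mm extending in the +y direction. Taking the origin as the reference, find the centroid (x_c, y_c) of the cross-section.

x_c = 84.12 mm, y_c = 73.54 mm

Part | A | x̄ᵢ | ȳᵢ | A·x̄ᵢ | A·ȳᵢ
rectangular portion | 20000.00 | 62.50 | 80.00 | 1250000.00 | 1600000.00
triangular portion | 6400.00 | 151.67 | 53.33 | 970666.67 | 341333.33
Σ | 26400.00 |  |  | 2220666.67 | 1941333.33
x_c = 2220666.67 / 26400.00 = 84.12 mm
y_c = 1941333.33 / 26400.00 = 73.54 mm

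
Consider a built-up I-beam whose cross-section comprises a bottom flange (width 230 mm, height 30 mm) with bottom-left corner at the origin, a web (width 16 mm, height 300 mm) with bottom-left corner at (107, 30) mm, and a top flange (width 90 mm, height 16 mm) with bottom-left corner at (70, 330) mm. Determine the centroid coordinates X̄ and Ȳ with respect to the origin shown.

X̄ = 115.00 mm, Ȳ = 110.67 mm

bottom flange: A = 230 × 30 = 6900.00, centroid at (115.00, 15.00).
web: A = 16 × 300 = 4800.00, centroid at (115.00, 180.00).
top flange: A = 90 × 16 = 1440.00, centroid at (115.00, 338.00).
ΣA = 13140.00 mm²
ΣAX̄ = (6900.00)(115.00) + (4800.00)(115.00) + (1440.00)(115.00) = 1511100.00 mm³
ΣAȲ = (6900.00)(15.00) + (4800.00)(180.00) + (1440.00)(338.00) = 1454220.00 mm³
X̄ = 1511100.00 / 13140.00 = 115.00 mm
Ȳ = 1454220.00 / 13140.00 = 110.67 mm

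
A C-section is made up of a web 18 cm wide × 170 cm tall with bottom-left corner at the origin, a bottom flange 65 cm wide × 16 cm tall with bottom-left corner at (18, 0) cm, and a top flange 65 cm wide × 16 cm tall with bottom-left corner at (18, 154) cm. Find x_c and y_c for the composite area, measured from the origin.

x_c = 25.79 cm, y_c = 85.00 cm

web: A = 18 × 170 = 3060.00, centroid at (9.00, 85.00).
bottom flange: A = 65 × 16 = 1040.00, centroid at (50.50, 8.00).
top flange: A = 65 × 16 = 1040.00, centroid at (50.50, 162.00).
ΣA = 5140.00 cm²
ΣAx_c = (3060.00)(9.00) + (1040.00)(50.50) + (1040.00)(50.50) = 132580.00 cm³
ΣAy_c = (3060.00)(85.00) + (1040.00)(8.00) + (1040.00)(162.00) = 436900.00 cm³
x_c = 132580.00 / 5140.00 = 25.79 cm
y_c = 436900.00 / 5140.00 = 85.00 cm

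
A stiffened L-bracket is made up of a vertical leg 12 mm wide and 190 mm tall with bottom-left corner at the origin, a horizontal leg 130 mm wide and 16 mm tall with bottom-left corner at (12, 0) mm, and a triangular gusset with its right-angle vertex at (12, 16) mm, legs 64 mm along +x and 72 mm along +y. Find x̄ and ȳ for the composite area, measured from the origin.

vertical leg: A = 12 × 190 = 2280.00, centroid at (6.00, 95.00).
horizontal leg: A = 130 × 16 = 2080.00, centroid at (77.00, 8.00).
gusset: A = ½·64·72 = 2304.00, centroid at (33.33, 40.00).
ΣA = 6664.00 mm², ΣAx̄ = 250640.00 mm³, ΣAȳ = 325400.00 mm³.
x̄ = 250640.00/6664.00 = 37.61 mm; ȳ = 325400.00/6664.00 = 48.83 mm.

x̄ = 37.61 mm, ȳ = 48.83 mm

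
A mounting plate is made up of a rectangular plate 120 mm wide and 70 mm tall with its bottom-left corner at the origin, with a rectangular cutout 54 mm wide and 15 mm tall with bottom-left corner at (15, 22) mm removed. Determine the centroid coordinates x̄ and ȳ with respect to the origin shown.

x̄ = 61.92 mm, ȳ = 35.59 mm

Part | A | x̄ᵢ | ȳᵢ | A·x̄ᵢ | A·ȳᵢ
plate | 8400.00 | 60.00 | 35.00 | 504000.00 | 294000.00
hole | -810.00 | 42.00 | 29.50 | -34020.00 | -23895.00
Σ | 7590.00 |  |  | 469980.00 | 270105.00
x̄ = 469980.00 / 7590.00 = 61.92 mm
ȳ = 270105.00 / 7590.00 = 35.59 mm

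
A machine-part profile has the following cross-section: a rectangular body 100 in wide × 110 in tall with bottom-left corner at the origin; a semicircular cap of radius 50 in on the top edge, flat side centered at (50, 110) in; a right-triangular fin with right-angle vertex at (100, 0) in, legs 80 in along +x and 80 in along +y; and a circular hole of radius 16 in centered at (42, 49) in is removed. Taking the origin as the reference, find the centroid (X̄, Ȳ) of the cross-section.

X̄ = 64.53 in, Ȳ = 67.32 in

rectangular body: A = 100 × 110 = 11000.00, centroid at (50.00, 55.00).
semicircular top: A = ½π·50² = 3926.99, centroid at (50.00, 131.22).
triangular fin: A = ½·80·80 = 3200.00, centroid at (126.67, 26.67).
hole: A = −π·16² = -804.25, centroid at (42.00, 49.00).
ΣA = 17322.74 in², ΣAX̄ = 1117904.47 in³, ΣAȲ = 1166227.52 in³.
X̄ = 1117904.47/17322.74 = 64.53 in; Ȳ = 1166227.52/17322.74 = 67.32 in.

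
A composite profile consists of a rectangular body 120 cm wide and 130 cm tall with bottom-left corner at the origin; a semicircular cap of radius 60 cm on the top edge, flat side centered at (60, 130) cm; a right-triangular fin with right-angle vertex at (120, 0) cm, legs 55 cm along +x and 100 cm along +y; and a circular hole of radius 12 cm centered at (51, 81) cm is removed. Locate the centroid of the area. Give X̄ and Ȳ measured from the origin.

Part | A | x̄ᵢ | ȳᵢ | A·x̄ᵢ | A·ȳᵢ
rectangular body | 15600.00 | 60.00 | 65.00 | 936000.00 | 1014000.00
semicircular top | 5654.87 | 60.00 | 155.46 | 339292.01 | 879132.68
triangular fin | 2750.00 | 138.33 | 33.33 | 380416.67 | 91666.67
hole | -452.39 | 51.00 | 81.00 | -23071.86 | -36643.54
Σ | 23552.48 |  |  | 1632636.82 | 1948155.81
X̄ = 1632636.82 / 23552.48 = 69.32 cm
Ȳ = 1948155.81 / 23552.48 = 82.72 cm

X̄ = 69.32 cm, Ȳ = 82.72 cm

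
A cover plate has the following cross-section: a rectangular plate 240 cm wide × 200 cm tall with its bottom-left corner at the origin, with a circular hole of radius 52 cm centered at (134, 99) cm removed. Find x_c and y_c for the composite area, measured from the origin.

plate: A = 240 × 200 = 48000.00, centroid at (120.00, 100.00).
hole: A = −π·52² = -8494.87, centroid at (134.00, 99.00).
ΣA = 39505.13 cm², ΣAx_c = 4621687.88 cm³, ΣAy_c = 3959008.21 cm³.
x_c = 4621687.88/39505.13 = 116.99 cm; y_c = 3959008.21/39505.13 = 100.22 cm.

x_c = 116.99 cm, y_c = 100.22 cm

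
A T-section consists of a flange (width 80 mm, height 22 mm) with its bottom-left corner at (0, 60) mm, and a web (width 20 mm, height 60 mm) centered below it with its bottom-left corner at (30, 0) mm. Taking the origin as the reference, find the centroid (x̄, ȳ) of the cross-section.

Part | A | x̄ᵢ | ȳᵢ | A·x̄ᵢ | A·ȳᵢ
web | 1200.00 | 40.00 | 30.00 | 48000.00 | 36000.00
flange | 1760.00 | 40.00 | 71.00 | 70400.00 | 124960.00
Σ | 2960.00 |  |  | 118400.00 | 160960.00
x̄ = 118400.00 / 2960.00 = 40.00 mm
ȳ = 160960.00 / 2960.00 = 54.38 mm

x̄ = 40.00 mm, ȳ = 54.38 mm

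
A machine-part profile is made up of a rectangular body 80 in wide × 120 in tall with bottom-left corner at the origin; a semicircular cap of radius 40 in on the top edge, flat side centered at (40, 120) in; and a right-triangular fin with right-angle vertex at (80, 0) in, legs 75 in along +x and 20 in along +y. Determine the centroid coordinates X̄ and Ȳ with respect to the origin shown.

Part | A | x̄ᵢ | ȳᵢ | A·x̄ᵢ | A·ȳᵢ
rectangular body | 9600.00 | 40.00 | 60.00 | 384000.00 | 576000.00
semicircular top | 2513.27 | 40.00 | 136.98 | 100530.96 | 344259.56
triangular fin | 750.00 | 105.00 | 6.67 | 78750.00 | 5000.00
Σ | 12863.27 |  |  | 563280.96 | 925259.56
X̄ = 563280.96 / 12863.27 = 43.79 in
Ȳ = 925259.56 / 12863.27 = 71.93 in

X̄ = 43.79 in, Ȳ = 71.93 in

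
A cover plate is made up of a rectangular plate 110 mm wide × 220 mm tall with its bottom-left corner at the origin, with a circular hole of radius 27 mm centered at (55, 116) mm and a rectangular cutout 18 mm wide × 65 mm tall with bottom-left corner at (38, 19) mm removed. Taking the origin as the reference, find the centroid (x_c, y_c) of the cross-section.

x_c = 55.45 mm, y_c = 112.64 mm

plate: A = 110 × 220 = 24200.00, centroid at (55.00, 110.00).
hole 1: A = −π·27² = -2290.22, centroid at (55.00, 116.00).
hole 2: A = −(18 × 65) = -1170.00, centroid at (47.00, 51.50).
ΣA = 20739.78 mm², ΣAx_c = 1150047.84 mm³, ΣAy_c = 2336079.36 mm³.
x_c = 1150047.84/20739.78 = 55.45 mm; y_c = 2336079.36/20739.78 = 112.64 mm.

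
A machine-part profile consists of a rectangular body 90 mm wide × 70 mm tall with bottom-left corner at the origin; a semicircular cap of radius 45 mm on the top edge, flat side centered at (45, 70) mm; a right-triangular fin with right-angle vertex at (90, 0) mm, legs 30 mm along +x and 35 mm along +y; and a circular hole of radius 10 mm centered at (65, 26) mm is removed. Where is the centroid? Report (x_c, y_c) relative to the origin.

Part | A | x̄ᵢ | ȳᵢ | A·x̄ᵢ | A·ȳᵢ
rectangular body | 6300.00 | 45.00 | 35.00 | 283500.00 | 220500.00
semicircular top | 3180.86 | 45.00 | 89.10 | 143138.82 | 283410.38
triangular fin | 525.00 | 100.00 | 11.67 | 52500.00 | 6125.00
hole | -314.16 | 65.00 | 26.00 | -20420.35 | -8168.14
Σ | 9691.70 |  |  | 458718.46 | 501867.24
x_c = 458718.46 / 9691.70 = 47.33 mm
y_c = 501867.24 / 9691.70 = 51.78 mm

x_c = 47.33 mm, y_c = 51.78 mm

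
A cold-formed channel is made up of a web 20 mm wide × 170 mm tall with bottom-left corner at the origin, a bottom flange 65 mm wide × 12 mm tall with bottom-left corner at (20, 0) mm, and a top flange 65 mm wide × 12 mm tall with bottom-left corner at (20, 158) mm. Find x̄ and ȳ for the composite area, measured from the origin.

web: A = 20 × 170 = 3400.00, centroid at (10.00, 85.00).
bottom flange: A = 65 × 12 = 780.00, centroid at (52.50, 6.00).
top flange: A = 65 × 12 = 780.00, centroid at (52.50, 164.00).
ΣA = 4960.00 mm², ΣAx̄ = 115900.00 mm³, ΣAȳ = 421600.00 mm³.
x̄ = 115900.00/4960.00 = 23.37 mm; ȳ = 421600.00/4960.00 = 85.00 mm.

x̄ = 23.37 mm, ȳ = 85.00 mm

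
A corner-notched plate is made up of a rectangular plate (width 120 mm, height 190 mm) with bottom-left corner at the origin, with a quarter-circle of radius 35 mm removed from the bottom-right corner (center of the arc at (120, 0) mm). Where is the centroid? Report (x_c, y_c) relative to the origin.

Part | A | x̄ᵢ | ȳᵢ | A·x̄ᵢ | A·ȳᵢ
plate | 22800.00 | 60.00 | 95.00 | 1368000.00 | 2166000.00
removed quarter-circle | -962.11 | 105.15 | 14.85 | -101161.86 | -14291.67
Σ | 21837.89 |  |  | 1266838.14 | 2151708.33
x_c = 1266838.14 / 21837.89 = 58.01 mm
y_c = 2151708.33 / 21837.89 = 98.53 mm

x_c = 58.01 mm, y_c = 98.53 mm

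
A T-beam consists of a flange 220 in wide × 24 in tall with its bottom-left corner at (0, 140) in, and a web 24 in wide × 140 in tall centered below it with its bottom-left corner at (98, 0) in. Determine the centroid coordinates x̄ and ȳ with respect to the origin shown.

Part | A | x̄ᵢ | ȳᵢ | A·x̄ᵢ | A·ȳᵢ
web | 3360.00 | 110.00 | 70.00 | 369600.00 | 235200.00
flange | 5280.00 | 110.00 | 152.00 | 580800.00 | 802560.00
Σ | 8640.00 |  |  | 950400.00 | 1037760.00
x̄ = 950400.00 / 8640.00 = 110.00 in
ȳ = 1037760.00 / 8640.00 = 120.11 in

x̄ = 110.00 in, ȳ = 120.11 in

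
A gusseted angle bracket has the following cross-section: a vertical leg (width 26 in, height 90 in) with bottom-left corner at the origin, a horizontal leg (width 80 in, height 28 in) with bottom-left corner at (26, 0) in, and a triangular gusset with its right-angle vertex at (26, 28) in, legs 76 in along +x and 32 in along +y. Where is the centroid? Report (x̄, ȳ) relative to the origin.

vertical leg: A = 26 × 90 = 2340.00, centroid at (13.00, 45.00).
horizontal leg: A = 80 × 28 = 2240.00, centroid at (66.00, 14.00).
gusset: A = ½·76·32 = 1216.00, centroid at (51.33, 38.67).
ΣA = 5796.00 in², ΣAx̄ = 240681.33 in³, ΣAȳ = 183678.67 in³.
x̄ = 240681.33/5796.00 = 41.53 in; ȳ = 183678.67/5796.00 = 31.69 in.

x̄ = 41.53 in, ȳ = 31.69 in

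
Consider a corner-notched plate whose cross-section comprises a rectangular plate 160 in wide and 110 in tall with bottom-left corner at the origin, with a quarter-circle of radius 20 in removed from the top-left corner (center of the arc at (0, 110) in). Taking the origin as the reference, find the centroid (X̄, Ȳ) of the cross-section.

plate: A = 160 × 110 = 17600.00, centroid at (80.00, 55.00).
removed quarter-circle: A = −¼π·20² = -314.16, centroid at (8.49, 101.51).
ΣA = 17285.84 in², ΣAX̄ = 1405333.33 in³, ΣAȲ = 936109.15 in³.
X̄ = 1405333.33/17285.84 = 81.30 in; Ȳ = 936109.15/17285.84 = 54.15 in.

X̄ = 81.30 in, Ȳ = 54.15 in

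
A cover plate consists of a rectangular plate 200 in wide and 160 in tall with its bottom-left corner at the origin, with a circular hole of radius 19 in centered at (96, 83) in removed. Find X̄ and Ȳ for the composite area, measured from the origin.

X̄ = 100.15 in, Ȳ = 79.89 in

plate: A = 200 × 160 = 32000.00, centroid at (100.00, 80.00).
hole: A = −π·19² = -1134.11, centroid at (96.00, 83.00).
ΣA = 30865.89 in²
ΣAX̄ = (32000.00)(100.00) + (-1134.11)(96.00) = 3091124.96 in³
ΣAȲ = (32000.00)(80.00) + (-1134.11)(83.00) = 2465868.46 in³
X̄ = 3091124.96 / 30865.89 = 100.15 in
Ȳ = 2465868.46 / 30865.89 = 79.89 in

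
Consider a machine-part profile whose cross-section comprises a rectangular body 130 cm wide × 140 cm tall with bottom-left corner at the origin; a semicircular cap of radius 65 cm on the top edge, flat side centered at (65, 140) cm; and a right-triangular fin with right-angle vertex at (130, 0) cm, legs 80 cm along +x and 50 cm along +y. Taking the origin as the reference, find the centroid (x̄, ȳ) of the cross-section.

x̄ = 71.83 cm, ȳ = 90.16 cm

rectangular body: A = 130 × 140 = 18200.00, centroid at (65.00, 70.00).
semicircular top: A = ½π·65² = 6636.61, centroid at (65.00, 167.59).
triangular fin: A = ½·80·50 = 2000.00, centroid at (156.67, 16.67).
ΣA = 26836.61 cm², ΣAx̄ = 1927713.27 cm³, ΣAȳ = 2419542.69 cm³.
x̄ = 1927713.27/26836.61 = 71.83 cm; ȳ = 2419542.69/26836.61 = 90.16 cm.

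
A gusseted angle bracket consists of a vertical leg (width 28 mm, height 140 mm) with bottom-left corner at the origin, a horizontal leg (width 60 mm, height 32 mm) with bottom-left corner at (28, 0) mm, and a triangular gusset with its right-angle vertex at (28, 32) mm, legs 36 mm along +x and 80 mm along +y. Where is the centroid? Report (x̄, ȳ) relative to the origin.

vertical leg: A = 28 × 140 = 3920.00, centroid at (14.00, 70.00).
horizontal leg: A = 60 × 32 = 1920.00, centroid at (58.00, 16.00).
gusset: A = ½·36·80 = 1440.00, centroid at (40.00, 58.67).
ΣA = 7280.00 mm², ΣAx̄ = 223840.00 mm³, ΣAȳ = 389600.00 mm³.
x̄ = 223840.00/7280.00 = 30.75 mm; ȳ = 389600.00/7280.00 = 53.52 mm.

x̄ = 30.75 mm, ȳ = 53.52 mm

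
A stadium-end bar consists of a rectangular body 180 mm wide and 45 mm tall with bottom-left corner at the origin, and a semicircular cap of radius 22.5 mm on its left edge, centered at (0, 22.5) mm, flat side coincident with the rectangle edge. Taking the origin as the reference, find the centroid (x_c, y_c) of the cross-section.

Part | A | x̄ᵢ | ȳᵢ | A·x̄ᵢ | A·ȳᵢ
rectangular body | 8100.00 | 90.00 | 22.50 | 729000.00 | 182250.00
semicircular end | 795.22 | -9.55 | 22.50 | -7593.75 | 17892.35
Σ | 8895.22 |  |  | 721406.25 | 200142.35
x_c = 721406.25 / 8895.22 = 81.10 mm
y_c = 200142.35 / 8895.22 = 22.50 mm

x_c = 81.10 mm, y_c = 22.50 mm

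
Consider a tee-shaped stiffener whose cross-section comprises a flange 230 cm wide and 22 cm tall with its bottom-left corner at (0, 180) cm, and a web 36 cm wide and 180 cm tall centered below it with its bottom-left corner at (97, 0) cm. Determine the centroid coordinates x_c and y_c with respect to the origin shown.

web: A = 36 × 180 = 6480.00, centroid at (115.00, 90.00).
flange: A = 230 × 22 = 5060.00, centroid at (115.00, 191.00).
ΣA = 11540.00 cm², ΣAx_c = 1327100.00 cm³, ΣAy_c = 1549660.00 cm³.
x_c = 1327100.00/11540.00 = 115.00 cm; y_c = 1549660.00/11540.00 = 134.29 cm.

x_c = 115.00 cm, y_c = 134.29 cm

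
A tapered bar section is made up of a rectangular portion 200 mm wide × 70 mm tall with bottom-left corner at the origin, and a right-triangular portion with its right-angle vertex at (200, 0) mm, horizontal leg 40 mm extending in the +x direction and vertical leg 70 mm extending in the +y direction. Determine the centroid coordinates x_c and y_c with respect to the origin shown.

rectangular portion: A = 200 × 70 = 14000.00, centroid at (100.00, 35.00).
triangular portion: A = ½·40·70 = 1400.00, centroid at (213.33, 23.33).
ΣA = 15400.00 mm²
ΣAx_c = (14000.00)(100.00) + (1400.00)(213.33) = 1698666.67 mm³
ΣAy_c = (14000.00)(35.00) + (1400.00)(23.33) = 522666.67 mm³
x_c = 1698666.67 / 15400.00 = 110.30 mm
y_c = 522666.67 / 15400.00 = 33.94 mm

x_c = 110.30 mm, y_c = 33.94 mm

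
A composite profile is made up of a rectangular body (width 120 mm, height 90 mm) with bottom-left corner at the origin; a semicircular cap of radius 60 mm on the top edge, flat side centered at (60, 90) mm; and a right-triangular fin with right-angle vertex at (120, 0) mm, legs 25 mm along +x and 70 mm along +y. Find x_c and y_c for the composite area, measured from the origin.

Part | A | x̄ᵢ | ȳᵢ | A·x̄ᵢ | A·ȳᵢ
rectangular body | 10800.00 | 60.00 | 45.00 | 648000.00 | 486000.00
semicircular top | 5654.87 | 60.00 | 115.46 | 339292.01 | 652938.01
triangular fin | 875.00 | 128.33 | 23.33 | 112291.67 | 20416.67
Σ | 17329.87 |  |  | 1099583.67 | 1159354.68
x_c = 1099583.67 / 17329.87 = 63.45 mm
y_c = 1159354.68 / 17329.87 = 66.90 mm

x_c = 63.45 mm, y_c = 66.90 mm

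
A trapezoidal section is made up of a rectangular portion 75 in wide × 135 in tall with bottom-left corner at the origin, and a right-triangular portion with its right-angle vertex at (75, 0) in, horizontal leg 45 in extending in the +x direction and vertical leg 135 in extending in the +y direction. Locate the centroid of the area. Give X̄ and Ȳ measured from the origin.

rectangular portion: A = 75 × 135 = 10125.00, centroid at (37.50, 67.50).
triangular portion: A = ½·45·135 = 3037.50, centroid at (90.00, 45.00).
ΣA = 13162.50 in², ΣAX̄ = 653062.50 in³, ΣAȲ = 820125.00 in³.
X̄ = 653062.50/13162.50 = 49.62 in; Ȳ = 820125.00/13162.50 = 62.31 in.

X̄ = 49.62 in, Ȳ = 62.31 in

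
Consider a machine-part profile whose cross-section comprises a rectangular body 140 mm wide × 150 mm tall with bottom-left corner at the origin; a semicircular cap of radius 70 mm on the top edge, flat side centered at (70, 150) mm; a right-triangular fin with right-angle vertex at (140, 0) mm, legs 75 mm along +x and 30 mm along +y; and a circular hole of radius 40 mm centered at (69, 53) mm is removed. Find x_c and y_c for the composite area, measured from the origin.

x_c = 74.51 mm, y_c = 109.01 mm

Part | A | x̄ᵢ | ȳᵢ | A·x̄ᵢ | A·ȳᵢ
rectangular body | 21000.00 | 70.00 | 75.00 | 1470000.00 | 1575000.00
semicircular top | 7696.90 | 70.00 | 179.71 | 538783.14 | 1383201.97
triangular fin | 1125.00 | 165.00 | 10.00 | 185625.00 | 11250.00
hole | -5026.55 | 69.00 | 53.00 | -346831.83 | -266407.06
Σ | 24795.35 |  |  | 1847576.31 | 2703044.91
x_c = 1847576.31 / 24795.35 = 74.51 mm
y_c = 2703044.91 / 24795.35 = 109.01 mm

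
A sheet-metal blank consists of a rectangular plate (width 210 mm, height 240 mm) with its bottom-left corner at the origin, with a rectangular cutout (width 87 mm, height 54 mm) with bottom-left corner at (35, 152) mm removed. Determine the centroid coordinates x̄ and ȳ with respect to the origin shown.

x̄ = 107.72 mm, ȳ = 113.94 mm

Part | A | x̄ᵢ | ȳᵢ | A·x̄ᵢ | A·ȳᵢ
plate | 50400.00 | 105.00 | 120.00 | 5292000.00 | 6048000.00
hole | -4698.00 | 78.50 | 179.00 | -368793.00 | -840942.00
Σ | 45702.00 |  |  | 4923207.00 | 5207058.00
x̄ = 4923207.00 / 45702.00 = 107.72 mm
ȳ = 5207058.00 / 45702.00 = 113.94 mm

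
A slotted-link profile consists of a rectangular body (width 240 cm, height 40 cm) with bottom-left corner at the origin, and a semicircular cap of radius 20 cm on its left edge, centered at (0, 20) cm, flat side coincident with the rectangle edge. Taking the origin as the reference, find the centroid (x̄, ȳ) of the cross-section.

x̄ = 112.11 cm, ȳ = 20.00 cm

rectangular body: A = 240 × 40 = 9600.00, centroid at (120.00, 20.00).
semicircular end: A = ½π·20² = 628.32, centroid at (-8.49, 20.00).
ΣA = 10228.32 cm²
ΣAx̄ = (9600.00)(120.00) + (628.32)(-8.49) = 1146666.67 cm³
ΣAȳ = (9600.00)(20.00) + (628.32)(20.00) = 204566.37 cm³
x̄ = 1146666.67 / 10228.32 = 112.11 cm
ȳ = 204566.37 / 10228.32 = 20.00 cm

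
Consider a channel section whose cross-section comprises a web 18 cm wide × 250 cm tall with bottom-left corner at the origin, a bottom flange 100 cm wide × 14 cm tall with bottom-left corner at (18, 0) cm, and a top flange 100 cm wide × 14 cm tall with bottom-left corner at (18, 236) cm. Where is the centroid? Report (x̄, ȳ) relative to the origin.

web: A = 18 × 250 = 4500.00, centroid at (9.00, 125.00).
bottom flange: A = 100 × 14 = 1400.00, centroid at (68.00, 7.00).
top flange: A = 100 × 14 = 1400.00, centroid at (68.00, 243.00).
ΣA = 7300.00 cm²
ΣAx̄ = (4500.00)(9.00) + (1400.00)(68.00) + (1400.00)(68.00) = 230900.00 cm³
ΣAȳ = (4500.00)(125.00) + (1400.00)(7.00) + (1400.00)(243.00) = 912500.00 cm³
x̄ = 230900.00 / 7300.00 = 31.63 cm
ȳ = 912500.00 / 7300.00 = 125.00 cm

x̄ = 31.63 cm, ȳ = 125.00 cm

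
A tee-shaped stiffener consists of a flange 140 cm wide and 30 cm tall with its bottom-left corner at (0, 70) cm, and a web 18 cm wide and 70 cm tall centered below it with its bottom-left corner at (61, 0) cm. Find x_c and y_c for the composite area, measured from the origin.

x_c = 70.00 cm, y_c = 73.46 cm

Part | A | x̄ᵢ | ȳᵢ | A·x̄ᵢ | A·ȳᵢ
web | 1260.00 | 70.00 | 35.00 | 88200.00 | 44100.00
flange | 4200.00 | 70.00 | 85.00 | 294000.00 | 357000.00
Σ | 5460.00 |  |  | 382200.00 | 401100.00
x_c = 382200.00 / 5460.00 = 70.00 cm
y_c = 401100.00 / 5460.00 = 73.46 cm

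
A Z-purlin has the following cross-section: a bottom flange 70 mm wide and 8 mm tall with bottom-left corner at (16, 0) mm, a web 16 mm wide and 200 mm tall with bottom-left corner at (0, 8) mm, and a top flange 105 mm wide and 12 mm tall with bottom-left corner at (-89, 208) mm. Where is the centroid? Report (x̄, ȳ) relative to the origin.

Part | A | x̄ᵢ | ȳᵢ | A·x̄ᵢ | A·ȳᵢ
bottom flange | 560.00 | 51.00 | 4.00 | 28560.00 | 2240.00
web | 3200.00 | 8.00 | 108.00 | 25600.00 | 345600.00
top flange | 1260.00 | -36.50 | 214.00 | -45990.00 | 269640.00
Σ | 5020.00 |  |  | 8170.00 | 617480.00
x̄ = 8170.00 / 5020.00 = 1.63 mm
ȳ = 617480.00 / 5020.00 = 123.00 mm

x̄ = 1.63 mm, ȳ = 123.00 mm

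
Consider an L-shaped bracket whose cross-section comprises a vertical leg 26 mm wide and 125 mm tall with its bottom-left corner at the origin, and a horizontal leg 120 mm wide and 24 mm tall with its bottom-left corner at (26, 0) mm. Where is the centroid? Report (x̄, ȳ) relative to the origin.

x̄ = 47.30 mm, ȳ = 38.77 mm

Part | A | x̄ᵢ | ȳᵢ | A·x̄ᵢ | A·ȳᵢ
vertical leg | 3250.00 | 13.00 | 62.50 | 42250.00 | 203125.00
horizontal leg | 2880.00 | 86.00 | 12.00 | 247680.00 | 34560.00
Σ | 6130.00 |  |  | 289930.00 | 237685.00
x̄ = 289930.00 / 6130.00 = 47.30 mm
ȳ = 237685.00 / 6130.00 = 38.77 mm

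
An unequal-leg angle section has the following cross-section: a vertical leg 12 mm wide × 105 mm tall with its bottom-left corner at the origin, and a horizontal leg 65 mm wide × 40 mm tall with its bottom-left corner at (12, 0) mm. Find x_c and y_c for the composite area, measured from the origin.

vertical leg: A = 12 × 105 = 1260.00, centroid at (6.00, 52.50).
horizontal leg: A = 65 × 40 = 2600.00, centroid at (44.50, 20.00).
ΣA = 3860.00 mm²
ΣAx_c = (1260.00)(6.00) + (2600.00)(44.50) = 123260.00 mm³
ΣAy_c = (1260.00)(52.50) + (2600.00)(20.00) = 118150.00 mm³
x_c = 123260.00 / 3860.00 = 31.93 mm
y_c = 118150.00 / 3860.00 = 30.61 mm

x_c = 31.93 mm, y_c = 30.61 mm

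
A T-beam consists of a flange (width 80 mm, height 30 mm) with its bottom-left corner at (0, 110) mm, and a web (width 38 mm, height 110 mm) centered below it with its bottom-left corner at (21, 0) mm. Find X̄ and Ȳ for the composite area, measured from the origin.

X̄ = 40.00 mm, Ȳ = 80.53 mm

web: A = 38 × 110 = 4180.00, centroid at (40.00, 55.00).
flange: A = 80 × 30 = 2400.00, centroid at (40.00, 125.00).
ΣA = 6580.00 mm²
ΣAX̄ = (4180.00)(40.00) + (2400.00)(40.00) = 263200.00 mm³
ΣAȲ = (4180.00)(55.00) + (2400.00)(125.00) = 529900.00 mm³
X̄ = 263200.00 / 6580.00 = 40.00 mm
Ȳ = 529900.00 / 6580.00 = 80.53 mm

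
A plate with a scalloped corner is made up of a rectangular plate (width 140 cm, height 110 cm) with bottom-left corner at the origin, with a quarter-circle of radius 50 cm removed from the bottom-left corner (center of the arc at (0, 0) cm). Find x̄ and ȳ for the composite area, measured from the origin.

x̄ = 77.13 cm, ȳ = 59.94 cm

plate: A = 140 × 110 = 15400.00, centroid at (70.00, 55.00).
removed quarter-circle: A = −¼π·50² = -1963.50, centroid at (21.22, 21.22).
ΣA = 13436.50 cm², ΣAx̄ = 1036333.33 cm³, ΣAȳ = 805333.33 cm³.
x̄ = 1036333.33/13436.50 = 77.13 cm; ȳ = 805333.33/13436.50 = 59.94 cm.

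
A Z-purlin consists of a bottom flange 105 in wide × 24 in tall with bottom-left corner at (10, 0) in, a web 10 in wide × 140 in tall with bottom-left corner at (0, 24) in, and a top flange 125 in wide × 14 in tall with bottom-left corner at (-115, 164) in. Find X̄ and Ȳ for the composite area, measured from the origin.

Part | A | x̄ᵢ | ȳᵢ | A·x̄ᵢ | A·ȳᵢ
bottom flange | 2520.00 | 62.50 | 12.00 | 157500.00 | 30240.00
web | 1400.00 | 5.00 | 94.00 | 7000.00 | 131600.00
top flange | 1750.00 | -52.50 | 171.00 | -91875.00 | 299250.00
Σ | 5670.00 |  |  | 72625.00 | 461090.00
X̄ = 72625.00 / 5670.00 = 12.81 in
Ȳ = 461090.00 / 5670.00 = 81.32 in

X̄ = 12.81 in, Ȳ = 81.32 in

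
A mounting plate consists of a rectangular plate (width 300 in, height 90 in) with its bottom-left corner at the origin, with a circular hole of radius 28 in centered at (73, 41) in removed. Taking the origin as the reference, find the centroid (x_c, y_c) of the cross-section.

x_c = 157.73 in, y_c = 45.40 in

Part | A | x̄ᵢ | ȳᵢ | A·x̄ᵢ | A·ȳᵢ
plate | 27000.00 | 150.00 | 45.00 | 4050000.00 | 1215000.00
hole | -2463.01 | 73.00 | 41.00 | -179799.63 | -100983.35
Σ | 24536.99 |  |  | 3870200.37 | 1114016.65
x_c = 3870200.37 / 24536.99 = 157.73 in
y_c = 1114016.65 / 24536.99 = 45.40 in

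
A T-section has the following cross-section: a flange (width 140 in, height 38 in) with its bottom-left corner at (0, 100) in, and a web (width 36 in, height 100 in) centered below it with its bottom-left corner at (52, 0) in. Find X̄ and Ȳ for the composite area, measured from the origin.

X̄ = 70.00 in, Ȳ = 91.15 in

Part | A | x̄ᵢ | ȳᵢ | A·x̄ᵢ | A·ȳᵢ
web | 3600.00 | 70.00 | 50.00 | 252000.00 | 180000.00
flange | 5320.00 | 70.00 | 119.00 | 372400.00 | 633080.00
Σ | 8920.00 |  |  | 624400.00 | 813080.00
X̄ = 624400.00 / 8920.00 = 70.00 in
Ȳ = 813080.00 / 8920.00 = 91.15 in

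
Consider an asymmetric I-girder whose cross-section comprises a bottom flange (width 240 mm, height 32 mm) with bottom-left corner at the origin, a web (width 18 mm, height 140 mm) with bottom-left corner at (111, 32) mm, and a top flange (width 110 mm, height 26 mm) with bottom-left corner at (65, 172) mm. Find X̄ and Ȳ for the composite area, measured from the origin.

X̄ = 120.00 mm, Ȳ = 69.60 mm

bottom flange: A = 240 × 32 = 7680.00, centroid at (120.00, 16.00).
web: A = 18 × 140 = 2520.00, centroid at (120.00, 102.00).
top flange: A = 110 × 26 = 2860.00, centroid at (120.00, 185.00).
ΣA = 13060.00 mm²
ΣAX̄ = (7680.00)(120.00) + (2520.00)(120.00) + (2860.00)(120.00) = 1567200.00 mm³
ΣAȲ = (7680.00)(16.00) + (2520.00)(102.00) + (2860.00)(185.00) = 909020.00 mm³
X̄ = 1567200.00 / 13060.00 = 120.00 mm
Ȳ = 909020.00 / 13060.00 = 69.60 mm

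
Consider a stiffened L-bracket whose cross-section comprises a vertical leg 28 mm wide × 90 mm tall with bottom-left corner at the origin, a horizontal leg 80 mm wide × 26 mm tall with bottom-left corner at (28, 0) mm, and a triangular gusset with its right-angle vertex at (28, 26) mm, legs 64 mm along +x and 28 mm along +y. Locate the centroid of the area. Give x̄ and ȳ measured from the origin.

x̄ = 40.20 mm, ȳ = 31.31 mm

vertical leg: A = 28 × 90 = 2520.00, centroid at (14.00, 45.00).
horizontal leg: A = 80 × 26 = 2080.00, centroid at (68.00, 13.00).
gusset: A = ½·64·28 = 896.00, centroid at (49.33, 35.33).
ΣA = 5496.00 mm², ΣAx̄ = 220922.67 mm³, ΣAȳ = 172098.67 mm³.
x̄ = 220922.67/5496.00 = 40.20 mm; ȳ = 172098.67/5496.00 = 31.31 mm.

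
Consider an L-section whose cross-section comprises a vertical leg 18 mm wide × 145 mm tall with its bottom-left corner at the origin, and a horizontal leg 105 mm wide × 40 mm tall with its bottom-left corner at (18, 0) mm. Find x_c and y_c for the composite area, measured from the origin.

x_c = 46.93 mm, y_c = 40.12 mm

vertical leg: A = 18 × 145 = 2610.00, centroid at (9.00, 72.50).
horizontal leg: A = 105 × 40 = 4200.00, centroid at (70.50, 20.00).
ΣA = 6810.00 mm², ΣAx_c = 319590.00 mm³, ΣAy_c = 273225.00 mm³.
x_c = 319590.00/6810.00 = 46.93 mm; y_c = 273225.00/6810.00 = 40.12 mm.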